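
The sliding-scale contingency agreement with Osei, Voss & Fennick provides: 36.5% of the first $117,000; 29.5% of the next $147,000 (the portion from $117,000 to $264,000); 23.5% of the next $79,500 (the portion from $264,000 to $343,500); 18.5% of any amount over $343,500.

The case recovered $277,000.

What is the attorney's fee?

First $117,000 at 36.5% = $42,705.00
Next $147,000 at 29.5% = $43,365.00
Remaining $13,000 at 23.5% = $3,055.00
Fee: $42,705.00 + $43,365.00 + $3,055.00 = $89,125.00

$89,125.00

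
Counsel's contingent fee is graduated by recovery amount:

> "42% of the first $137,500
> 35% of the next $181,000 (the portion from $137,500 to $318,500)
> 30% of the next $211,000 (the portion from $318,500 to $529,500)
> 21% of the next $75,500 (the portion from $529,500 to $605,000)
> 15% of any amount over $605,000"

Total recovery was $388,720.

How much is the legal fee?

$142,166.00

First $137,500 at 42% = $57,750.00
Next $181,000 at 35% = $63,350.00
Remaining $70,220 at 30% = $21,066.00
Fee: $57,750.00 + $63,350.00 + $21,066.00 = $142,166.00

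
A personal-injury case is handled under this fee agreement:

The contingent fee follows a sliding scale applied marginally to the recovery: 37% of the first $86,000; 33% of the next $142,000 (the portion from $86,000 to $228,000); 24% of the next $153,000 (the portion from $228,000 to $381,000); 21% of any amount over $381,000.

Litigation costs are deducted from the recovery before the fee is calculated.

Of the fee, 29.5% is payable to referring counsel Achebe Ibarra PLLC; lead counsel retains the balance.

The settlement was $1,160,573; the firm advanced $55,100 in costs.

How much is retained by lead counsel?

Fee base (net of costs): $1,160,573 − $55,100 = $1,105,473
First $86,000 at 37% = $31,820.00
Next $142,000 at 33% = $46,860.00
Next $153,000 at 24% = $36,720.00
Remaining $724,473 at 21% = $152,139.33
Fee: $31,820.00 + $46,860.00 + $36,720.00 + $152,139.33 = $267,539.33
Referral share: 29.5% of $267,539.33 = $78,924.10; lead counsel retains $267,539.33 − $78,924.10 = $188,615.23.

$188,615.23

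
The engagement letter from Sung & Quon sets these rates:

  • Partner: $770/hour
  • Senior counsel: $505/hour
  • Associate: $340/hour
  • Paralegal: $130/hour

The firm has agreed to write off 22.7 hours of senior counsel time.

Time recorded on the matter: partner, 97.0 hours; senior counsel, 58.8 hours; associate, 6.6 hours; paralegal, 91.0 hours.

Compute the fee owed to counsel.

$106,994.50

Partner: 97.0 × $770 = $74,690.00
Senior counsel: 58.8 × $505 = $29,694.00
Associate: 6.6 × $340 = $2,244.00
Paralegal: 91.0 × $130 = $11,830.00
Subtotal: $118,458.00
Write-off: 22.7 × $505 = $11,463.50
Total: $118,458.00 − $11,463.50 = $106,994.50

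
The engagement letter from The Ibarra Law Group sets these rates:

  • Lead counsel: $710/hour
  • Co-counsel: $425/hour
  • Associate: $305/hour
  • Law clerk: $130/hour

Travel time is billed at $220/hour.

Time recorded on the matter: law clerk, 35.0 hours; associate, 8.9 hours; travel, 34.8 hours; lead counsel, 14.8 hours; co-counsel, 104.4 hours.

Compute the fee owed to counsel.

$69,798.50

Lead counsel: 14.8 × $710 = $10,508.00
Co-counsel: 104.4 × $425 = $44,370.00
Associate: 8.9 × $305 = $2,714.50
Law clerk: 35.0 × $130 = $4,550.00
Subtotal: $10,508.00 + $44,370.00 + $2,714.50 + $4,550.00 = $62,142.50
Travel: 34.8 × $220 = $7,656.00
Total: $62,142.50 + $7,656.00 = $69,798.50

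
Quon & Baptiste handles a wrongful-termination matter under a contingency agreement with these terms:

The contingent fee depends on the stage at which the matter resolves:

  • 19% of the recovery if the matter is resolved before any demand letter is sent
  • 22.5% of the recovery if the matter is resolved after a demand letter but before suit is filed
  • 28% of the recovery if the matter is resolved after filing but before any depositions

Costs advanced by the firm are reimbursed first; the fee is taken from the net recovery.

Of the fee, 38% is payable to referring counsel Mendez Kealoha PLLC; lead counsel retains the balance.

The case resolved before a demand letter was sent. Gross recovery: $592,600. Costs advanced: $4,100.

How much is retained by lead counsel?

$69,325.30

Fee base (net of costs): $592,600 − $4,100 = $588,500
The matter resolved before a demand letter was sent, so the 19% rate applies.
$588,500 × 19% = $111,815.00
Referral share: 38% of $111,815.00 = $42,489.70; lead counsel retains $111,815.00 − $42,489.70 = $69,325.30.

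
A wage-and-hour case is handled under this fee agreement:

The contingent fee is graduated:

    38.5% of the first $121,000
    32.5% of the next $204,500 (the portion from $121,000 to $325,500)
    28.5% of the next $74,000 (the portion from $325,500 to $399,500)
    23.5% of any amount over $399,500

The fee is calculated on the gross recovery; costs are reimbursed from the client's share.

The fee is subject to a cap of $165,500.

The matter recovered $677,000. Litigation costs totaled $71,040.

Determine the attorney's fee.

$165,500.00

Fee base is the gross recovery, $677,000; costs are reimbursed separately.
First $121,000 at 38.5% = $46,585.00
Next $204,500 at 32.5% = $66,462.50
Next $74,000 at 28.5% = $21,090.00
Remaining $277,500 at 23.5% = $65,212.50
Fee: $46,585.00 + $66,462.50 + $21,090.00 + $65,212.50 = $199,350.00
$199,350.00 exceeds the $165,500 cap, so the fee is capped at $165,500.00.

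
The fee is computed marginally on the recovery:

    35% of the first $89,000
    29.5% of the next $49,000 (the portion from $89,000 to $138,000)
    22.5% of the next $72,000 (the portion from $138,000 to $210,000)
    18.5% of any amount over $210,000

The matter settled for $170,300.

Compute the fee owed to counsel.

$52,872.50

First $89,000 at 35% = $31,150.00
Next $49,000 at 29.5% = $14,455.00
Remaining $32,300 at 22.5% = $7,267.50
Fee: $31,150.00 + $14,455.00 + $7,267.50 = $52,872.50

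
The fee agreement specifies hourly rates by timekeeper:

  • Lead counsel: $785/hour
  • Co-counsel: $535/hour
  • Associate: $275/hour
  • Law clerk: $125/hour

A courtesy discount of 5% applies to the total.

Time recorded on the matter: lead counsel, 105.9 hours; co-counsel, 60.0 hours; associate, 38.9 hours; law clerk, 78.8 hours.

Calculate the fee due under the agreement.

Lead counsel: 105.9 × $785 = $83,131.50
Co-counsel: 60.0 × $535 = $32,100.00
Associate: 38.9 × $275 = $10,697.50
Law clerk: 78.8 × $125 = $9,850.00
Subtotal: $135,779.00
Less 5% discount: −$6,788.95
Total: $135,779.00 − $6,788.95 = $128,990.05

$128,990.05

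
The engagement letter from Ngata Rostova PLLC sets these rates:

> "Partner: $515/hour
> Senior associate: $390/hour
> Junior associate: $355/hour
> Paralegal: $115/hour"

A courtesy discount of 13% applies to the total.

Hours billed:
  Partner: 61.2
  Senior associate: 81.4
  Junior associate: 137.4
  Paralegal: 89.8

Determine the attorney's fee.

Partner: 61.2 × $515 = $31,518.00
Senior associate: 81.4 × $390 = $31,746.00
Junior associate: 137.4 × $355 = $48,777.00
Paralegal: 89.8 × $115 = $10,327.00
Subtotal: $122,368.00
Less 13% discount: −$15,907.84
Total: $122,368.00 − $15,907.84 = $106,460.16

$106,460.16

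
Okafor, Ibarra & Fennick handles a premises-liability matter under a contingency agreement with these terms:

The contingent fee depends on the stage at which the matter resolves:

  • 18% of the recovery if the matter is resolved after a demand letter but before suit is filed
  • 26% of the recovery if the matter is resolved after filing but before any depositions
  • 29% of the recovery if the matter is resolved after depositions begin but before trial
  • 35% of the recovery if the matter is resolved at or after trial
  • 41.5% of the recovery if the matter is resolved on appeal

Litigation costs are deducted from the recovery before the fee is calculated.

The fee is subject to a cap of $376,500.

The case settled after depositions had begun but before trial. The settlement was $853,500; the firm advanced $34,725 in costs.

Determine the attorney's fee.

Fee base (net of costs): $853,500 − $34,725 = $818,775
The matter settled after depositions had begun but before trial, so the 29% rate applies.
$818,775 × 29% = $237,444.75
$237,444.75 is under the $376,500 cap.

$237,444.75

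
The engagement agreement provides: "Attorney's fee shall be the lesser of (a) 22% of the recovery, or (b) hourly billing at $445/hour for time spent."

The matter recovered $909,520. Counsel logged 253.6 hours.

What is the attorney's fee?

(a) 22% of $909,520 = $200,094.40
(b) 253.6 × $445 = $112,852.00
The lesser is (b): $112,852.00.

$112,852.00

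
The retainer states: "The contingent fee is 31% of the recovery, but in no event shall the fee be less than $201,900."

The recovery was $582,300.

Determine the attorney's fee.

31% of $582,300 = $180,513.00
That is below the $201,900 minimum, so the minimum applies.

$201,900.00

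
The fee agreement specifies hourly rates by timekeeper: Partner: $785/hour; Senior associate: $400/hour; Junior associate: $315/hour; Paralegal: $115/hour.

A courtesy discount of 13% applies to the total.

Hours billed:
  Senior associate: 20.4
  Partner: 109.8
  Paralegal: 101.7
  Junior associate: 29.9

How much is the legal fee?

$100,456.29

Partner: 109.8 × $785 = $86,193.00
Senior associate: 20.4 × $400 = $8,160.00
Junior associate: 29.9 × $315 = $9,418.50
Paralegal: 101.7 × $115 = $11,695.50
Subtotal: $115,467.00
Less 13% discount: −$15,010.71
Total: $115,467.00 − $15,010.71 = $100,456.29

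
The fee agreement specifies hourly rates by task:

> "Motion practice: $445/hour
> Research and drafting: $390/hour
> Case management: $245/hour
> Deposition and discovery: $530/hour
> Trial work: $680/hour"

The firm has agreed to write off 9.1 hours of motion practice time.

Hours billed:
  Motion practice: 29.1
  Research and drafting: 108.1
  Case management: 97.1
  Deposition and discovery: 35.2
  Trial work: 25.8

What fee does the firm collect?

$111,048.50

Motion practice: 29.1 × $445 = $12,949.50
Research and drafting: 108.1 × $390 = $42,159.00
Case management: 97.1 × $245 = $23,789.50
Deposition and discovery: 35.2 × $530 = $18,656.00
Trial work: 25.8 × $680 = $17,544.00
Subtotal: $115,098.00
Write-off: 9.1 × $445 = $4,049.50
Total: $115,098.00 − $4,049.50 = $111,048.50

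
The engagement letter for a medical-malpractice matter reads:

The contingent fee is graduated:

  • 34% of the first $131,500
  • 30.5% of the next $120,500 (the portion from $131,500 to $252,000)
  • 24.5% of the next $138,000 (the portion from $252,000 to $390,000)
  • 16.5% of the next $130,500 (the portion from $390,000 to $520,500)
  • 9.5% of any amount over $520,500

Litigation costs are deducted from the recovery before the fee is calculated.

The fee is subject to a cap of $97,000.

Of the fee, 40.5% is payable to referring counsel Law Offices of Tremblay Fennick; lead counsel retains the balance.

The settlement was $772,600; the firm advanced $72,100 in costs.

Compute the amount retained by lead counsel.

Fee base (net of costs): $772,600 − $72,100 = $700,500
First $131,500 at 34% = $44,710.00
Next $120,500 at 30.5% = $36,752.50
Next $138,000 at 24.5% = $33,810.00
Next $130,500 at 16.5% = $21,532.50
Remaining $180,000 at 9.5% = $17,100.00
Fee: $44,710.00 + $36,752.50 + $33,810.00 + $21,532.50 + $17,100.00 = $153,905.00
$153,905.00 exceeds the $97,000 cap, so the fee is capped at $97,000.00.
Referral share: 40.5% of $97,000.00 = $39,285.00; lead counsel retains $97,000.00 − $39,285.00 = $57,715.00.

$57,715.00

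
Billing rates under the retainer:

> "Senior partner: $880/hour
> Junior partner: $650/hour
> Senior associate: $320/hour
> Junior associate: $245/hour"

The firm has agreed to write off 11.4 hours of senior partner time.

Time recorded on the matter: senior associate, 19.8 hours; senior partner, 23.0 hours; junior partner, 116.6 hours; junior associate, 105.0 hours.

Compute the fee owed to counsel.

$118,059.00

Senior partner: 23.0 × $880 = $20,240.00
Junior partner: 116.6 × $650 = $75,790.00
Senior associate: 19.8 × $320 = $6,336.00
Junior associate: 105.0 × $245 = $25,725.00
Subtotal: $128,091.00
Write-off: 11.4 × $880 = $10,032.00
Total: $128,091.00 − $10,032.00 = $118,059.00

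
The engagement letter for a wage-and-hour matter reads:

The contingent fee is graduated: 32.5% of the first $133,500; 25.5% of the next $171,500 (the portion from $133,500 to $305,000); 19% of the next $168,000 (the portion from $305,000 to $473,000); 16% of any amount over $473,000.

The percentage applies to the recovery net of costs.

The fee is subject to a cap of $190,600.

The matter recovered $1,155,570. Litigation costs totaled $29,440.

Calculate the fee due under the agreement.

Fee base (net of costs): $1,155,570 − $29,440 = $1,126,130
First $133,500 at 32.5% = $43,387.50
Next $171,500 at 25.5% = $43,732.50
Next $168,000 at 19% = $31,920.00
Remaining $653,130 at 16% = $104,500.80
Fee: $43,387.50 + $43,732.50 + $31,920.00 + $104,500.80 = $223,540.80
$223,540.80 exceeds the $190,600 cap, so the fee is capped at $190,600.00.

$190,600.00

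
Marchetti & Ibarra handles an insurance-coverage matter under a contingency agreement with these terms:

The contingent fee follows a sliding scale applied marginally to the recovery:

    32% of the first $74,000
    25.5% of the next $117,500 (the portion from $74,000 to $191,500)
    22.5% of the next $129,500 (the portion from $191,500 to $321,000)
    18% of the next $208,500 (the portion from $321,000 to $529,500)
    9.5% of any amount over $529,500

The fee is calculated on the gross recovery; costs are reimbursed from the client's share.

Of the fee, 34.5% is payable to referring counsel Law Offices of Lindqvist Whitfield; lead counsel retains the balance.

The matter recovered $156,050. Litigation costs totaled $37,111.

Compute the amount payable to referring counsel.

$15,387.95

Fee base is the gross recovery, $156,050; costs are reimbursed separately.
First $74,000 at 32% = $23,680.00
Remaining $82,050 at 25.5% = $20,922.75
Fee: $23,680.00 + $20,922.75 = $44,602.75
Referral share: 34.5% of $44,602.75 = $15,387.95; lead counsel retains $44,602.75 − $15,387.95 = $29,214.80.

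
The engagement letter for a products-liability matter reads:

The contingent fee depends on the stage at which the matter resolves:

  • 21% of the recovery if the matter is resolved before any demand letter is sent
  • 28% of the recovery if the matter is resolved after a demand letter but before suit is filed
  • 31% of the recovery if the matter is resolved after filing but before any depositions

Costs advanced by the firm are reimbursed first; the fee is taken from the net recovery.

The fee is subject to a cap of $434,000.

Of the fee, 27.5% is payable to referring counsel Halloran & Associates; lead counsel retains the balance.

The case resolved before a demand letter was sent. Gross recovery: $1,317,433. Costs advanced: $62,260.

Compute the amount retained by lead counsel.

Fee base (net of costs): $1,317,433 − $62,260 = $1,255,173
The matter resolved before a demand letter was sent, so the 21% rate applies.
$1,255,173 × 21% = $263,586.33
$263,586.33 is under the $434,000 cap.
Referral share: 27.5% of $263,586.33 = $72,486.24; lead counsel retains $263,586.33 − $72,486.24 = $191,100.09.

$191,100.09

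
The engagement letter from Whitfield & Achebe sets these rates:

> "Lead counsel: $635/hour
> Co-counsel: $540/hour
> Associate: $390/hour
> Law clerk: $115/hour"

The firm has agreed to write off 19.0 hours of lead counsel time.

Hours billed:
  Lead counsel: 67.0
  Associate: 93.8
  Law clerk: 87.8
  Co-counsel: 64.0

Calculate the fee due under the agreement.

Lead counsel: 67.0 × $635 = $42,545.00
Co-counsel: 64.0 × $540 = $34,560.00
Associate: 93.8 × $390 = $36,582.00
Law clerk: 87.8 × $115 = $10,097.00
Subtotal: $123,784.00
Write-off: 19.0 × $635 = $12,065.00
Total: $123,784.00 − $12,065.00 = $111,719.00

$111,719.00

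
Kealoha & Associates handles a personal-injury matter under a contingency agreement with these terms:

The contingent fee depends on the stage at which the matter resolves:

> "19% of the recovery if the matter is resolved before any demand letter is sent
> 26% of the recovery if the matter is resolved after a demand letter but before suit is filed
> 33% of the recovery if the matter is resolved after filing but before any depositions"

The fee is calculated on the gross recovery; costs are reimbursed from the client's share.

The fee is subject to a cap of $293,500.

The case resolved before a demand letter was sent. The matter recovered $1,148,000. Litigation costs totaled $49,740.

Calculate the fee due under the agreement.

$218,120.00

Fee base is the gross recovery, $1,148,000; costs are reimbursed separately.
The matter resolved before a demand letter was sent, so the 19% rate applies.
$1,148,000 × 19% = $218,120.00
$218,120.00 is under the $293,500 cap.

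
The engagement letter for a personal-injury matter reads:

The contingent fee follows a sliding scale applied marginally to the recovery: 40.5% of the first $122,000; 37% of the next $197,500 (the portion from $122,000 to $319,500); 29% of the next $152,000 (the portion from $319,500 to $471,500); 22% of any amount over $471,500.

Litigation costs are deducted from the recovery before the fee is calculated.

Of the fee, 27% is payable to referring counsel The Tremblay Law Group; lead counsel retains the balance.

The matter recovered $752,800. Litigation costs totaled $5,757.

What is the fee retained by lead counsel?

Fee base (net of costs): $752,800 − $5,757 = $747,043
First $122,000 at 40.5% = $49,410.00
Next $197,500 at 37% = $73,075.00
Next $152,000 at 29% = $44,080.00
Remaining $275,543 at 22% = $60,619.46
Fee: $49,410.00 + $73,075.00 + $44,080.00 + $60,619.46 = $227,184.46
Referral share: 27% of $227,184.46 = $61,339.80; lead counsel retains $227,184.46 − $61,339.80 = $165,844.66.

$165,844.66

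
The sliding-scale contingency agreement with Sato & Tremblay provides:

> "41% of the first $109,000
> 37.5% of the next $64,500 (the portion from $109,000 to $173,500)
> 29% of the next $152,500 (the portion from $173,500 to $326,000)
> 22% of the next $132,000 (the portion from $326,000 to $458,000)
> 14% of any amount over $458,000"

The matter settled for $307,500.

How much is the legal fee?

$107,737.50

First $109,000 at 41% = $44,690.00
Next $64,500 at 37.5% = $24,187.50
Remaining $134,000 at 29% = $38,860.00
Fee: $44,690.00 + $24,187.50 + $38,860.00 = $107,737.50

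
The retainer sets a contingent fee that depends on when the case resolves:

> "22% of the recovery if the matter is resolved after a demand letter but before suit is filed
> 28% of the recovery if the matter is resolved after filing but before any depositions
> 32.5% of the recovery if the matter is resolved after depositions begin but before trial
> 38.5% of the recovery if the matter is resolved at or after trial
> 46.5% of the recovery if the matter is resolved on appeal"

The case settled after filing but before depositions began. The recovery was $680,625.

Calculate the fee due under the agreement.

The matter settled after filing but before depositions began, so the 28% rate applies.
$680,625 × 28% = $190,575.00

$190,575.00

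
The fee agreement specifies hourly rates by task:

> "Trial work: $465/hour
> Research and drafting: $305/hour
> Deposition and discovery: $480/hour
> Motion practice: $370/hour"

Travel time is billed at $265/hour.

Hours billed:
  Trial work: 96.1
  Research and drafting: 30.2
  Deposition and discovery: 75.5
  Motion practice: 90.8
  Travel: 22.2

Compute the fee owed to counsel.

$129,616.50

Trial work: 96.1 × $465 = $44,686.50
Research and drafting: 30.2 × $305 = $9,211.00
Deposition and discovery: 75.5 × $480 = $36,240.00
Motion practice: 90.8 × $370 = $33,596.00
Subtotal: $44,686.50 + $9,211.00 + $36,240.00 + $33,596.00 = $123,733.50
Travel: 22.2 × $265 = $5,883.00
Total: $123,733.50 + $5,883.00 = $129,616.50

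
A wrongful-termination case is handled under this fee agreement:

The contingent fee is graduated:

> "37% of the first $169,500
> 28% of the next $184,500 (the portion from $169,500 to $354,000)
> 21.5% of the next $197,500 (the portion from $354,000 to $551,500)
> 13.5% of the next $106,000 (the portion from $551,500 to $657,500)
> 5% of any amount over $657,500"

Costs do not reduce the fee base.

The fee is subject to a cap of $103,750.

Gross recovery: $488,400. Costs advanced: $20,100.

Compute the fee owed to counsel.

Fee base is the gross recovery, $488,400; costs are reimbursed separately.
First $169,500 at 37% = $62,715.00
Next $184,500 at 28% = $51,660.00
Remaining $134,400 at 21.5% = $28,896.00
Fee: $62,715.00 + $51,660.00 + $28,896.00 = $143,271.00
$143,271.00 exceeds the $103,750 cap, so the fee is capped at $103,750.00.

$103,750.00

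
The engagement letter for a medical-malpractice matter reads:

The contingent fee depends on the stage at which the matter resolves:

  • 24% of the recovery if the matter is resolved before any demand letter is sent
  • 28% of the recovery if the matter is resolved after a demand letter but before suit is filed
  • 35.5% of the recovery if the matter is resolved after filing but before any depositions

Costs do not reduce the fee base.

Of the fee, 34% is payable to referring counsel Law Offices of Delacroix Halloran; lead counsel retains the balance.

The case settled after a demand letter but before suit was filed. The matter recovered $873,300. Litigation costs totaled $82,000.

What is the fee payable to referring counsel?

Fee base is the gross recovery, $873,300; costs are reimbursed separately.
The matter settled after a demand letter but before suit was filed, so the 28% rate applies.
$873,300 × 28% = $244,524.00
Referral share: 34% of $244,524.00 = $83,138.16; lead counsel retains $244,524.00 − $83,138.16 = $161,385.84.

$83,138.16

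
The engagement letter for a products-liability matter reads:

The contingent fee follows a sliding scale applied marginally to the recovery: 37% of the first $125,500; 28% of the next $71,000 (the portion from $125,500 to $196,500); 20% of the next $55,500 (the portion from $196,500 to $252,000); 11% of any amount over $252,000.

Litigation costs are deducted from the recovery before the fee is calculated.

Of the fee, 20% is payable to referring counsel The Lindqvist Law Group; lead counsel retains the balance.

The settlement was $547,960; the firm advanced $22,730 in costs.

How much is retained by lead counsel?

$85,976.24

Fee base (net of costs): $547,960 − $22,730 = $525,230
First $125,500 at 37% = $46,435.00
Next $71,000 at 28% = $19,880.00
Next $55,500 at 20% = $11,100.00
Remaining $273,230 at 11% = $30,055.30
Fee: $46,435.00 + $19,880.00 + $11,100.00 + $30,055.30 = $107,470.30
Referral share: 20% of $107,470.30 = $21,494.06; lead counsel retains $107,470.30 − $21,494.06 = $85,976.24.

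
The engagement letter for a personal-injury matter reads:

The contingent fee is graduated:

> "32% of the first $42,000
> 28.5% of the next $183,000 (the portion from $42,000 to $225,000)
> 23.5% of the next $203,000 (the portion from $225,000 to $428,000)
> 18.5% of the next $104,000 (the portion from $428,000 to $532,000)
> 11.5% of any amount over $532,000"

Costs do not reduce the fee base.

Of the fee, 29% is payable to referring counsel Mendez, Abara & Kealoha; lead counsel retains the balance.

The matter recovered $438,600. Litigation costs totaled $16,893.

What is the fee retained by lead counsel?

Fee base is the gross recovery, $438,600; costs are reimbursed separately.
First $42,000 at 32% = $13,440.00
Next $183,000 at 28.5% = $52,155.00
Next $203,000 at 23.5% = $47,705.00
Remaining $10,600 at 18.5% = $1,961.00
Fee: $13,440.00 + $52,155.00 + $47,705.00 + $1,961.00 = $115,261.00
Referral share: 29% of $115,261.00 = $33,425.69; lead counsel retains $115,261.00 − $33,425.69 = $81,835.31.

$81,835.31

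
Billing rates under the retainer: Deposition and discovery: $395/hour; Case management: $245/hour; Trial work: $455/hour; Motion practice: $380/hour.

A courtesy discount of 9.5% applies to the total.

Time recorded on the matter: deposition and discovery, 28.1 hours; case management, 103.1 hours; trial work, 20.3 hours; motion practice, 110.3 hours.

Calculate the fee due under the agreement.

$79,196.10

Deposition and discovery: 28.1 × $395 = $11,099.50
Case management: 103.1 × $245 = $25,259.50
Trial work: 20.3 × $455 = $9,236.50
Motion practice: 110.3 × $380 = $41,914.00
Subtotal: $87,509.50
Less 9.5% discount: −$8,313.40
Total: $87,509.50 − $8,313.40 = $79,196.10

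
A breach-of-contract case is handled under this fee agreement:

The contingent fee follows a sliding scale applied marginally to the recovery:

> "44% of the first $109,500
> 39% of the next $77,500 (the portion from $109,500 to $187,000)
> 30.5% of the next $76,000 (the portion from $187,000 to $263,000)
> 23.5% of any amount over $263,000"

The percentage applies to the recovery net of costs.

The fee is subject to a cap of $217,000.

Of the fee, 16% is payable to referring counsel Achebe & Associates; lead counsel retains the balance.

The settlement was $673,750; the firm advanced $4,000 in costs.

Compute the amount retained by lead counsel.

Fee base (net of costs): $673,750 − $4,000 = $669,750
First $109,500 at 44% = $48,180.00
Next $77,500 at 39% = $30,225.00
Next $76,000 at 30.5% = $23,180.00
Remaining $406,750 at 23.5% = $95,586.25
Fee: $48,180.00 + $30,225.00 + $23,180.00 + $95,586.25 = $197,171.25
$197,171.25 is under the $217,000 cap.
Referral share: 16% of $197,171.25 = $31,547.40; lead counsel retains $197,171.25 − $31,547.40 = $165,623.85.

$165,623.85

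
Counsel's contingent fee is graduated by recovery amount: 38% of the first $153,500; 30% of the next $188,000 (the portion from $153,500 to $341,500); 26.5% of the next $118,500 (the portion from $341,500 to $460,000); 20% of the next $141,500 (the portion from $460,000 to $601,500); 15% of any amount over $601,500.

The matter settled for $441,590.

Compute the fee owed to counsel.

$141,253.85

First $153,500 at 38% = $58,330.00
Next $188,000 at 30% = $56,400.00
Remaining $100,090 at 26.5% = $26,523.85
Fee: $58,330.00 + $56,400.00 + $26,523.85 = $141,253.85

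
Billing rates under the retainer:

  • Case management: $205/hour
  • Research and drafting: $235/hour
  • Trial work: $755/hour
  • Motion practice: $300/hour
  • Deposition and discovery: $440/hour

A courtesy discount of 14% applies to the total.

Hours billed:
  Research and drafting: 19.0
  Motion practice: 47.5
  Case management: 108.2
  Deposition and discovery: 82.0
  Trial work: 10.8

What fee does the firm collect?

Case management: 108.2 × $205 = $22,181.00
Research and drafting: 19.0 × $235 = $4,465.00
Trial work: 10.8 × $755 = $8,154.00
Motion practice: 47.5 × $300 = $14,250.00
Deposition and discovery: 82.0 × $440 = $36,080.00
Subtotal: $85,130.00
Less 14% discount: −$11,918.20
Total: $85,130.00 − $11,918.20 = $73,211.80

$73,211.80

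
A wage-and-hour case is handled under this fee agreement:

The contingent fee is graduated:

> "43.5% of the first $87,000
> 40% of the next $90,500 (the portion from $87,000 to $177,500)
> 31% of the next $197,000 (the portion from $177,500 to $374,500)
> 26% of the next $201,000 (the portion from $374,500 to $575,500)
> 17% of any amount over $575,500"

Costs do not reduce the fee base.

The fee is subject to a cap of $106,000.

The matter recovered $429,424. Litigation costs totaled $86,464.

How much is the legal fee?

Fee base is the gross recovery, $429,424; costs are reimbursed separately.
First $87,000 at 43.5% = $37,845.00
Next $90,500 at 40% = $36,200.00
Next $197,000 at 31% = $61,070.00
Remaining $54,924 at 26% = $14,280.24
Fee: $37,845.00 + $36,200.00 + $61,070.00 + $14,280.24 = $149,395.24
$149,395.24 exceeds the $106,000 cap, so the fee is capped at $106,000.00.

$106,000.00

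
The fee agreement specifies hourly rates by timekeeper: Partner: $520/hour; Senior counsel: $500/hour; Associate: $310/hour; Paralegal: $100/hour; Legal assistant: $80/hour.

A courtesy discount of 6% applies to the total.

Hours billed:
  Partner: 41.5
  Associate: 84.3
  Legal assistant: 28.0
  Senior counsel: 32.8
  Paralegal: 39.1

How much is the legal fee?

$66,047.22

Partner: 41.5 × $520 = $21,580.00
Senior counsel: 32.8 × $500 = $16,400.00
Associate: 84.3 × $310 = $26,133.00
Paralegal: 39.1 × $100 = $3,910.00
Legal assistant: 28.0 × $80 = $2,240.00
Subtotal: $70,263.00
Less 6% discount: −$4,215.78
Total: $70,263.00 − $4,215.78 = $66,047.22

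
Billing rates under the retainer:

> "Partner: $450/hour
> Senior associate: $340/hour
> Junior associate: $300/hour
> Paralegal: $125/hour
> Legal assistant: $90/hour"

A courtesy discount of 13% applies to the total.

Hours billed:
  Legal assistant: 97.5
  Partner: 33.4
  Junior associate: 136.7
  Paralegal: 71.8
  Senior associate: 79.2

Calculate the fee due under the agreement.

$87,624.66

Partner: 33.4 × $450 = $15,030.00
Senior associate: 79.2 × $340 = $26,928.00
Junior associate: 136.7 × $300 = $41,010.00
Paralegal: 71.8 × $125 = $8,975.00
Legal assistant: 97.5 × $90 = $8,775.00
Subtotal: $100,718.00
Less 13% discount: −$13,093.34
Total: $100,718.00 − $13,093.34 = $87,624.66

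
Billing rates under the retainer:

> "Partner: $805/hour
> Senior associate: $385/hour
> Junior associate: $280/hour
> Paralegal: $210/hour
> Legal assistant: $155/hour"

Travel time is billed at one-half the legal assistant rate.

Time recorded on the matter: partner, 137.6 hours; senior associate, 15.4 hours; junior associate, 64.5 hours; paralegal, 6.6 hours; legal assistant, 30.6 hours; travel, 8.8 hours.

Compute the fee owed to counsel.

Partner: 137.6 × $805 = $110,768.00
Senior associate: 15.4 × $385 = $5,929.00
Junior associate: 64.5 × $280 = $18,060.00
Paralegal: 6.6 × $210 = $1,386.00
Legal assistant: 30.6 × $155 = $4,743.00
Subtotal: $110,768.00 + $5,929.00 + $18,060.00 + $1,386.00 + $4,743.00 = $140,886.00
Travel: 8.8 × ($155 ÷ 2) = 8.8 × $77.50 = $682.00
Total: $140,886.00 + $682.00 = $141,568.00

$141,568.00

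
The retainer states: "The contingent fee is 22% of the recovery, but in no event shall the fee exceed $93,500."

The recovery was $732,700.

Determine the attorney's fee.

22% of $732,700 = $161,194.00
That exceeds the $93,500 cap, so the fee is capped at $93,500.

$93,500.00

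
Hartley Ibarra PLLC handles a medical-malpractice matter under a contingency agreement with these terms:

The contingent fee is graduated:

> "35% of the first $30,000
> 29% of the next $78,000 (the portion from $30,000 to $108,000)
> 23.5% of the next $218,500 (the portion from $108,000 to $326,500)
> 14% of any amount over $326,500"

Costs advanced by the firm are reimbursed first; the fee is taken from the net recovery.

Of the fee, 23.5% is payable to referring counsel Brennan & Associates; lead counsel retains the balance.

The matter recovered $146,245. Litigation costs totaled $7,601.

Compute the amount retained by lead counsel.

$30,845.83

Fee base (net of costs): $146,245 − $7,601 = $138,644
First $30,000 at 35% = $10,500.00
Next $78,000 at 29% = $22,620.00
Remaining $30,644 at 23.5% = $7,201.34
Fee: $10,500.00 + $22,620.00 + $7,201.34 = $40,321.34
Referral share: 23.5% of $40,321.34 = $9,475.51; lead counsel retains $40,321.34 − $9,475.51 = $30,845.83.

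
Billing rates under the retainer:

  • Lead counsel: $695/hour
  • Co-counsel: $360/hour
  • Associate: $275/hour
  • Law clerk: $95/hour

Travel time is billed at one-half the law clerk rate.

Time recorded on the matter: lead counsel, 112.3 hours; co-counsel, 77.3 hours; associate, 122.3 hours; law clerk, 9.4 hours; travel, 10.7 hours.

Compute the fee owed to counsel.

Lead counsel: 112.3 × $695 = $78,048.50
Co-counsel: 77.3 × $360 = $27,828.00
Associate: 122.3 × $275 = $33,632.50
Law clerk: 9.4 × $95 = $893.00
Subtotal: $78,048.50 + $27,828.00 + $33,632.50 + $893.00 = $140,402.00
Travel: 10.7 × ($95 ÷ 2) = 10.7 × $47.50 = $508.25
Total: $140,402.00 + $508.25 = $140,910.25

$140,910.25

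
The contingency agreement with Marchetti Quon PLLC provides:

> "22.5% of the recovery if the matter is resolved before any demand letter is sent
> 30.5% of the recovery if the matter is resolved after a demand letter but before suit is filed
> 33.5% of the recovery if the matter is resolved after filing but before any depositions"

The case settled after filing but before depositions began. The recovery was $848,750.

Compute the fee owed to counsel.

$284,331.25

The matter settled after filing but before depositions began, so the 33.5% rate applies.
$848,750 × 33.5% = $284,331.25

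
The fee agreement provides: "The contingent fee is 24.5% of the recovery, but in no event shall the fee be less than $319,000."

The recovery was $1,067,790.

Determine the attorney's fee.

$319,000.00

24.5% of $1,067,790 = $261,608.55
That is below the $319,000 minimum, so the minimum applies.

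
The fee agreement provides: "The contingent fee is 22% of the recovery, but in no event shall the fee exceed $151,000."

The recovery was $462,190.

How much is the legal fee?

$101,681.80

22% of $462,190 = $101,681.80
That is under the $151,000 cap.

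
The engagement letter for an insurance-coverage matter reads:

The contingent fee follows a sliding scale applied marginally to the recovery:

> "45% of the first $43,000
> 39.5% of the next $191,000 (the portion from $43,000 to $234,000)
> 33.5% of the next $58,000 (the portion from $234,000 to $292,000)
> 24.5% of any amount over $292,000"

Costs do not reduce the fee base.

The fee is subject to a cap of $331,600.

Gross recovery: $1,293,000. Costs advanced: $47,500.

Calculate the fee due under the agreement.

Fee base is the gross recovery, $1,293,000; costs are reimbursed separately.
First $43,000 at 45% = $19,350.00
Next $191,000 at 39.5% = $75,445.00
Next $58,000 at 33.5% = $19,430.00
Remaining $1,001,000 at 24.5% = $245,245.00
Fee: $19,350.00 + $75,445.00 + $19,430.00 + $245,245.00 = $359,470.00
$359,470.00 exceeds the $331,600 cap, so the fee is capped at $331,600.00.

$331,600.00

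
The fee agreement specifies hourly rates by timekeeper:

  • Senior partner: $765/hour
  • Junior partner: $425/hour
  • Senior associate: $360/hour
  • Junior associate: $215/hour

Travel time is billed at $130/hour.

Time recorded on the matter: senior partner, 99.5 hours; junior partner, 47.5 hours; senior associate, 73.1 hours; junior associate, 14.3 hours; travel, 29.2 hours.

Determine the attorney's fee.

$129,491.50

Senior partner: 99.5 × $765 = $76,117.50
Junior partner: 47.5 × $425 = $20,187.50
Senior associate: 73.1 × $360 = $26,316.00
Junior associate: 14.3 × $215 = $3,074.50
Subtotal: $76,117.50 + $20,187.50 + $26,316.00 + $3,074.50 = $125,695.50
Travel: 29.2 × $130 = $3,796.00
Total: $125,695.50 + $3,796.00 = $129,491.50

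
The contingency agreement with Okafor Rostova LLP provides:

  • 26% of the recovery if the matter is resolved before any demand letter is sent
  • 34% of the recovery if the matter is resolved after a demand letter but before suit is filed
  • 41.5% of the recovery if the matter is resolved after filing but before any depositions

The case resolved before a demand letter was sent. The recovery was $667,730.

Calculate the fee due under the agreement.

The matter resolved before a demand letter was sent, so the 26% rate applies.
$667,730 × 26% = $173,609.80

$173,609.80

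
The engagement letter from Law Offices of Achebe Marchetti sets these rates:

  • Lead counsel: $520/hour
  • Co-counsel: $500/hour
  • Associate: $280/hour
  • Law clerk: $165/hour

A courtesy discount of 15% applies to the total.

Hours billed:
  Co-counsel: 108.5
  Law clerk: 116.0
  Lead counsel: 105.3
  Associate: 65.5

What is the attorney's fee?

$124,513.10

Lead counsel: 105.3 × $520 = $54,756.00
Co-counsel: 108.5 × $500 = $54,250.00
Associate: 65.5 × $280 = $18,340.00
Law clerk: 116.0 × $165 = $19,140.00
Subtotal: $146,486.00
Less 15% discount: −$21,972.90
Total: $146,486.00 − $21,972.90 = $124,513.10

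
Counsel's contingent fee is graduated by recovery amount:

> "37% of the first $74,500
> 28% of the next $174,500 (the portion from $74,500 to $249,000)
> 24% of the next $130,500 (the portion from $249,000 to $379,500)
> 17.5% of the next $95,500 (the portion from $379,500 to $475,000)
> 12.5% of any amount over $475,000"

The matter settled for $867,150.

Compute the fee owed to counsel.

$173,476.25

First $74,500 at 37% = $27,565.00
Next $174,500 at 28% = $48,860.00
Next $130,500 at 24% = $31,320.00
Next $95,500 at 17.5% = $16,712.50
Remaining $392,150 at 12.5% = $49,018.75
Fee: $27,565.00 + $48,860.00 + $31,320.00 + $16,712.50 + $49,018.75 = $173,476.25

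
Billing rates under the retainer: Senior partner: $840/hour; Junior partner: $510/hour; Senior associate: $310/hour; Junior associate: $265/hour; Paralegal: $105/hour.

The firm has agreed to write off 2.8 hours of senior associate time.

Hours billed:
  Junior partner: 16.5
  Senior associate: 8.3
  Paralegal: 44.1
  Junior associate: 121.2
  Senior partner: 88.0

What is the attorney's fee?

Senior partner: 88.0 × $840 = $73,920.00
Junior partner: 16.5 × $510 = $8,415.00
Senior associate: 8.3 × $310 = $2,573.00
Junior associate: 121.2 × $265 = $32,118.00
Paralegal: 44.1 × $105 = $4,630.50
Subtotal: $121,656.50
Write-off: 2.8 × $310 = $868.00
Total: $121,656.50 − $868.00 = $120,788.50

$120,788.50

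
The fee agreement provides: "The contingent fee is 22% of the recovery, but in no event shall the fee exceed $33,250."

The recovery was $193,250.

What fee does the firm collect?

$33,250.00

22% of $193,250 = $42,515.00
That exceeds the $33,250 cap, so the fee is capped at $33,250.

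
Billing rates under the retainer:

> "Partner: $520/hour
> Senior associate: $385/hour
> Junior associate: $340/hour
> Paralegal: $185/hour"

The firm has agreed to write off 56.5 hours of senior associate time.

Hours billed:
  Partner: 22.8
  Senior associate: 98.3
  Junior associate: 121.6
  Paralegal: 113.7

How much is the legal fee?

$90,327.50

Partner: 22.8 × $520 = $11,856.00
Senior associate: 98.3 × $385 = $37,845.50
Junior associate: 121.6 × $340 = $41,344.00
Paralegal: 113.7 × $185 = $21,034.50
Subtotal: $112,080.00
Write-off: 56.5 × $385 = $21,752.50
Total: $112,080.00 − $21,752.50 = $90,327.50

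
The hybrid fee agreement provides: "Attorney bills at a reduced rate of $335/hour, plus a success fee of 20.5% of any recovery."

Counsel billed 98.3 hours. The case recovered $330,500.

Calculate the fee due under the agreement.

Hourly: 98.3 × $335 = $32,930.50
Success fee: 20.5% of $330,500 = $67,752.50
Total: $32,930.50 + $67,752.50 = $100,683.00

$100,683.00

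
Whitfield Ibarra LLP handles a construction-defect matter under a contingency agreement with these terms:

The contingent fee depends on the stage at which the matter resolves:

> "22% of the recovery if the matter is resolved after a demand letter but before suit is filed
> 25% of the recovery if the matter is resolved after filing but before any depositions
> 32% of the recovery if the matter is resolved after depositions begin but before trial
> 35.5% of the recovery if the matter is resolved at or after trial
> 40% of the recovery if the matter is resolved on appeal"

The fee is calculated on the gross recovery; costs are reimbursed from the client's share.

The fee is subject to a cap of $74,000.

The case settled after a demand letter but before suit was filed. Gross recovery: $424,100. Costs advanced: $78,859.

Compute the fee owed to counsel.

$74,000.00

Fee base is the gross recovery, $424,100; costs are reimbursed separately.
The matter settled after a demand letter but before suit was filed, so the 22% rate applies.
$424,100 × 22% = $93,302.00
$93,302.00 exceeds the $74,000 cap, so the fee is capped at $74,000.00.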